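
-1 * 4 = -4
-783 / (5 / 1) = -783 / 5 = -156.60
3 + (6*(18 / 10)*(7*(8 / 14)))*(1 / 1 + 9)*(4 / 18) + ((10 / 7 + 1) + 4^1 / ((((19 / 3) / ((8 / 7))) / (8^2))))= 19634 / 133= 147.62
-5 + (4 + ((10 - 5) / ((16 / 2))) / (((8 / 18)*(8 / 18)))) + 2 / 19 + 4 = 15247 / 2432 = 6.27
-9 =-9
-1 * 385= -385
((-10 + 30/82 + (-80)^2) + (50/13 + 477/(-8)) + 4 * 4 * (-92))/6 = 6911357/8528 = 810.43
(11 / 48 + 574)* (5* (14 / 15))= 192941 / 72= 2679.74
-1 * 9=-9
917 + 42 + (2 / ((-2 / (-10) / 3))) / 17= 16333 / 17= 960.76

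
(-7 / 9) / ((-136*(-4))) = -7 / 4896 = -0.00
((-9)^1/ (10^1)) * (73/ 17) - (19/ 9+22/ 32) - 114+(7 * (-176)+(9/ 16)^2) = -264843619/ 195840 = -1352.35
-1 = -1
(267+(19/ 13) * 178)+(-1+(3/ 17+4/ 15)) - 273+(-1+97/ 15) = 858796/ 3315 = 259.06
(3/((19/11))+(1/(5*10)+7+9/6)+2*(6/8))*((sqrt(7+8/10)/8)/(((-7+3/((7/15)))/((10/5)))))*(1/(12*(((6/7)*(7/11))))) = -95557*sqrt(195)/608000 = -2.19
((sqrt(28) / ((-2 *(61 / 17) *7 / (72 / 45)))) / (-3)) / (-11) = -136 *sqrt(7) / 70455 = -0.01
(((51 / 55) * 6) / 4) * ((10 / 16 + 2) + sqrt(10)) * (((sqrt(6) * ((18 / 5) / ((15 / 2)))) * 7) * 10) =67473 * sqrt(6) / 550 + 25704 * sqrt(15) / 275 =662.50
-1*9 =-9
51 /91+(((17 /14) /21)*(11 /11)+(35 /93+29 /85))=4484211 /3356990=1.34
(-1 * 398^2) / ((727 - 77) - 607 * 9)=32.91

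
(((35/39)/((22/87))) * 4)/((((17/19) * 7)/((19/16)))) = 52345/19448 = 2.69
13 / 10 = 1.30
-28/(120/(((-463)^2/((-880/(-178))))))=-133551887/13200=-10117.57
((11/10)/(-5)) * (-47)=517/50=10.34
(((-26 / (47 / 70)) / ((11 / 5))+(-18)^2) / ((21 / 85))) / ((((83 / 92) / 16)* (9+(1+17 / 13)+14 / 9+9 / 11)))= 96622543680 / 60102707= 1607.62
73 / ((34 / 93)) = 6789 / 34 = 199.68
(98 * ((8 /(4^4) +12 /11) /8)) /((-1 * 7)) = -1.96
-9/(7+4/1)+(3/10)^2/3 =-867/1100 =-0.79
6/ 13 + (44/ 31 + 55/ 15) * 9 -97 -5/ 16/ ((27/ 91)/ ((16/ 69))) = -38296619/ 750789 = -51.01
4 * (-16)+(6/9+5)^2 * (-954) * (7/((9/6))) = -429068/3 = -143022.67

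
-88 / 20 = -4.40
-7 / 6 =-1.17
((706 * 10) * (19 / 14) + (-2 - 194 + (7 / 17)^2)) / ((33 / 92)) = 1746809980 / 66759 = 26165.91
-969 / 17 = -57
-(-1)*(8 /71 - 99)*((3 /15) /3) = -7021 /1065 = -6.59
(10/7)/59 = 10/413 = 0.02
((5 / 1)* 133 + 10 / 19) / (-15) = -843 / 19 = -44.37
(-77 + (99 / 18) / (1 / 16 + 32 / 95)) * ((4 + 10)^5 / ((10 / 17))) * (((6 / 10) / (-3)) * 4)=701799008064 / 15175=46247051.60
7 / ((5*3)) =7 / 15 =0.47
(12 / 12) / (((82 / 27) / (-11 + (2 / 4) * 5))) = -459 / 164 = -2.80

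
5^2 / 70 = 5 / 14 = 0.36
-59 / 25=-2.36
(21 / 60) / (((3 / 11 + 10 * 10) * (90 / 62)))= 2387 / 992700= 0.00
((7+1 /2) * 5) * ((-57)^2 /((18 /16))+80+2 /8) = 890475 /8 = 111309.38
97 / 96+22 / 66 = 1.34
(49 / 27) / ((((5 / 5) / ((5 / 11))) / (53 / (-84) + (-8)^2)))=186305 / 3564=52.27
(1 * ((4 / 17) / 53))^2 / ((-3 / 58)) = -928 / 2435403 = -0.00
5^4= 625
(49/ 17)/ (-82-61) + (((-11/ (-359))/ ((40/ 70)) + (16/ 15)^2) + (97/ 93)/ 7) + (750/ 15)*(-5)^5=-26631645862962493/ 170443973700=-156248.68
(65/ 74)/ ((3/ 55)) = 3575/ 222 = 16.10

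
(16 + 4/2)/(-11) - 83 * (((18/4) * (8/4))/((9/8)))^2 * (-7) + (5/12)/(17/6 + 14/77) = 162784993/4378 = 37182.50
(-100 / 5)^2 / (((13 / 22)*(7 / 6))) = 52800 / 91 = 580.22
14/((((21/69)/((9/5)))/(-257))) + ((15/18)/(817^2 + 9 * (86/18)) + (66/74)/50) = -78836651316667/3704802600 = -21279.58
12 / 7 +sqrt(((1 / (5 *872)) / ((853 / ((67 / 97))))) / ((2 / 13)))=sqrt(39276738995) / 180375380 +12 / 7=1.72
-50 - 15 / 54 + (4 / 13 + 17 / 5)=-54487 / 1170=-46.57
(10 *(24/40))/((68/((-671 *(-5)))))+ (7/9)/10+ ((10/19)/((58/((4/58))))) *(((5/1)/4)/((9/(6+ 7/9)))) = 65152840309/220030830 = 296.11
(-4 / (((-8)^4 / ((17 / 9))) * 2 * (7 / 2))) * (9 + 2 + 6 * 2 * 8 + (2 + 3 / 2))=-0.03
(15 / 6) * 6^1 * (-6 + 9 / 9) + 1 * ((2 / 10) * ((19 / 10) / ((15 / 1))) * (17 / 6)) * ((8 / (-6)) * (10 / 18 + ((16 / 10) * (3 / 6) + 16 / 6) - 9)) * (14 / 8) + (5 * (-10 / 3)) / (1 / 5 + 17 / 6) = -79.66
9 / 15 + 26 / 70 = 34 / 35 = 0.97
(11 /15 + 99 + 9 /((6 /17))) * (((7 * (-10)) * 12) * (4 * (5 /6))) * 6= -2103920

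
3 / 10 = 0.30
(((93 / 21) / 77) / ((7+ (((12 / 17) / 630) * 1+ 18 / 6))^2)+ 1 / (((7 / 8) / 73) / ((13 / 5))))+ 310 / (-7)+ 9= 22285379177133 / 122697153040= 181.63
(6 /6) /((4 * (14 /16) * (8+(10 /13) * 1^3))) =13 /399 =0.03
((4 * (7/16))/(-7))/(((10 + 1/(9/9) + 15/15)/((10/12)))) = -5/288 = -0.02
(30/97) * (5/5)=30/97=0.31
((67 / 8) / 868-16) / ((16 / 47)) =-46.97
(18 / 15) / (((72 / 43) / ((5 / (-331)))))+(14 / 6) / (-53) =-3849 / 70172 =-0.05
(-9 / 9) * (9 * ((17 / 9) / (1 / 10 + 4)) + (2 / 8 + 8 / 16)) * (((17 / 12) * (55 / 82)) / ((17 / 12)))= -44165 / 13448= -3.28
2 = 2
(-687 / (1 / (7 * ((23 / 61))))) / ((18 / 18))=-110607 / 61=-1813.23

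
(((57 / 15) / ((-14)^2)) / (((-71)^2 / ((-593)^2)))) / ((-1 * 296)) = -6681331 / 1462293280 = -0.00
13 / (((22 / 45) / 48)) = 14040 / 11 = 1276.36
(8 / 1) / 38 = 4 / 19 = 0.21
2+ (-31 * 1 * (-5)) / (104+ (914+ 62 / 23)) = 2.15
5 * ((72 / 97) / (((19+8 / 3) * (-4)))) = -54 / 1261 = -0.04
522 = 522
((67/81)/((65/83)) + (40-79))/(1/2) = -399548/5265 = -75.89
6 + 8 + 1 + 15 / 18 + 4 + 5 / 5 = 125 / 6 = 20.83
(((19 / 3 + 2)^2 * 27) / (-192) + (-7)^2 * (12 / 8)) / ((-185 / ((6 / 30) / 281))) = -4079 / 16635200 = -0.00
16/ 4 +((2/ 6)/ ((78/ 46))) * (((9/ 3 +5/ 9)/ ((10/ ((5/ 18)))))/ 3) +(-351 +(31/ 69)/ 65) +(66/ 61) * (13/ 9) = -68892514526/ 199443465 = -345.42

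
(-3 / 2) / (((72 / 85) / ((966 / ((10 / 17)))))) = -46529 / 16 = -2908.06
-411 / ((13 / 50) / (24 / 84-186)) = 2055000 / 7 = 293571.43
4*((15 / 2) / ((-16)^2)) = 15 / 128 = 0.12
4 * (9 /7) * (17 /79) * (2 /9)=136 /553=0.25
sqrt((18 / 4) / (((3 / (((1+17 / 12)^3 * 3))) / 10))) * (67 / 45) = 1943 * sqrt(435) / 1080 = 37.52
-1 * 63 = -63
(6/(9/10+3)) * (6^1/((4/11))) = 330/13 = 25.38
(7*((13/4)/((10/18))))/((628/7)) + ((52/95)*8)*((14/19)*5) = 75219053/4534160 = 16.59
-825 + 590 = -235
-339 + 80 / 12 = -997 / 3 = -332.33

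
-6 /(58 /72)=-216 /29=-7.45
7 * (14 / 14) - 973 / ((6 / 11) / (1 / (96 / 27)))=-31661 / 64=-494.70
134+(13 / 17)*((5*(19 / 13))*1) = 2373 / 17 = 139.59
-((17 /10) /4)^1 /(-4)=17 /160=0.11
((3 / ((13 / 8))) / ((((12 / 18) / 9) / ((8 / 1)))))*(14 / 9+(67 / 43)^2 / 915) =2277704736 / 7331285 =310.68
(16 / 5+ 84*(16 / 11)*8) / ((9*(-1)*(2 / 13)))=-350584 / 495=-708.25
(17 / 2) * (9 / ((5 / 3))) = 459 / 10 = 45.90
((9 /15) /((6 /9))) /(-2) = -9 /20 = -0.45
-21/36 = -7/12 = -0.58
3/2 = 1.50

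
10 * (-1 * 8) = -80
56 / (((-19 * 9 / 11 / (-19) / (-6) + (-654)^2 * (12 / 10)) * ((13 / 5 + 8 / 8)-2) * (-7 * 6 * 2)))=-275 / 338750982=-0.00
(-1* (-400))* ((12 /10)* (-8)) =-3840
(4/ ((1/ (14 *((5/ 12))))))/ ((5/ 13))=182/ 3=60.67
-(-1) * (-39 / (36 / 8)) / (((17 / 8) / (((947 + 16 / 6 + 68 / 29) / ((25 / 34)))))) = -1378208 / 261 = -5280.49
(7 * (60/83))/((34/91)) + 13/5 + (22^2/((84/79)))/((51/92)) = 372137879/444465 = 837.27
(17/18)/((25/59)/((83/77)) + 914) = 4897/4741182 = 0.00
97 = 97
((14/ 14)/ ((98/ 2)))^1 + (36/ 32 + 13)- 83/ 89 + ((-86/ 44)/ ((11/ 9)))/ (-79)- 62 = -16263498805/ 333494392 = -48.77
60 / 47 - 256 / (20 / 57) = -171156 / 235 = -728.32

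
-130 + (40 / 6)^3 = 4490 / 27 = 166.30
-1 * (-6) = 6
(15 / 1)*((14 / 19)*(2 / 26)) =210 / 247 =0.85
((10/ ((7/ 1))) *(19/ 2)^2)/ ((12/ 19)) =34295/ 168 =204.14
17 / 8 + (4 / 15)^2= 3953 / 1800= 2.20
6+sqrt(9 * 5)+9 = 3 * sqrt(5)+15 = 21.71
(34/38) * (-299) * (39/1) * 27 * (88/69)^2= -200236608/437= -458207.34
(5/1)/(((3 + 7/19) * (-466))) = -95/29824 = -0.00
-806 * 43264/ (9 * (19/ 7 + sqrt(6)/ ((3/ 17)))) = 4637814272/ 81717-29047363072 * sqrt(6)/ 245151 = -233479.67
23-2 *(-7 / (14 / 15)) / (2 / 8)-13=70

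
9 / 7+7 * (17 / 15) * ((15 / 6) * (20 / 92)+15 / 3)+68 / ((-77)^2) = 12348153 / 272734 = 45.28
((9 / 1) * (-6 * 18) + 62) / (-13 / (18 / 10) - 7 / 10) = 114.87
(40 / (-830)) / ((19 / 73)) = -292 / 1577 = -0.19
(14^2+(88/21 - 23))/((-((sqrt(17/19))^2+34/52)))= -1838174/16065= -114.42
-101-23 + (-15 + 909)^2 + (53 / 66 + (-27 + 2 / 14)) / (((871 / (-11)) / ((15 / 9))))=87699405737 / 109746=799112.55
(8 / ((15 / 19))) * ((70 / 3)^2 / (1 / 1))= 148960 / 27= 5517.04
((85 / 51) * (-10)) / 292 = -25 / 438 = -0.06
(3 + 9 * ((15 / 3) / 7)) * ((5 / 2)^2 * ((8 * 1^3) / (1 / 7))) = 3300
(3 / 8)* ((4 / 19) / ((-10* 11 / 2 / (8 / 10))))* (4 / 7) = -24 / 36575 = -0.00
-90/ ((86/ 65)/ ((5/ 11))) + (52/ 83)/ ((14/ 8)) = -8398741/ 274813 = -30.56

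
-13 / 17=-0.76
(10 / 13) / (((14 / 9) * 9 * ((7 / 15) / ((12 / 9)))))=100 / 637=0.16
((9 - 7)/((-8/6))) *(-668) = 1002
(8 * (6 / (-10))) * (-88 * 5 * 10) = 21120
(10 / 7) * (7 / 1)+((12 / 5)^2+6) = 544 / 25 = 21.76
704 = 704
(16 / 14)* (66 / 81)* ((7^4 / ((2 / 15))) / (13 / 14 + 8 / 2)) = 2112880 / 621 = 3402.38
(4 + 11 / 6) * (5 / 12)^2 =875 / 864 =1.01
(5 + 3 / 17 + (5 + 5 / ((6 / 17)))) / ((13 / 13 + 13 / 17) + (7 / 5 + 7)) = 12415 / 5184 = 2.39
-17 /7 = -2.43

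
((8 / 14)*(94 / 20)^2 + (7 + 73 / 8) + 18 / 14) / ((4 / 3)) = 126141 / 5600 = 22.53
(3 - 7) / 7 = -4 / 7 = -0.57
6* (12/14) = 36/7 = 5.14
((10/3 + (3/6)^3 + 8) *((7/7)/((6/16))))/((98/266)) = 5225/63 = 82.94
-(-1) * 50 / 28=25 / 14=1.79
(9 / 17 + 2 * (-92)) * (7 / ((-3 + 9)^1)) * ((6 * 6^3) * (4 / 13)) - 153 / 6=-85381.66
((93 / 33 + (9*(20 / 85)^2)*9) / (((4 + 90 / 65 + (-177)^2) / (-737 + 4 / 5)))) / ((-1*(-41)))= -222181479 / 53093200633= -0.00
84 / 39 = 28 / 13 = 2.15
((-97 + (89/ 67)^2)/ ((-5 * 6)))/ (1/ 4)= 285008/ 22445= 12.70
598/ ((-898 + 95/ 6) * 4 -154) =-897/ 5524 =-0.16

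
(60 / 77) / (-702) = -10 / 9009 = -0.00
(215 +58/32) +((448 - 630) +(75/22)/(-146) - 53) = -233973/12848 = -18.21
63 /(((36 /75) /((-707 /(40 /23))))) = -1707405 /32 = -53356.41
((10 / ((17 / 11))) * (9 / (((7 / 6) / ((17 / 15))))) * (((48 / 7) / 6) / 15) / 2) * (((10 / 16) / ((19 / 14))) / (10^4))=33 / 332500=0.00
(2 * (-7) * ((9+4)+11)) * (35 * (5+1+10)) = -188160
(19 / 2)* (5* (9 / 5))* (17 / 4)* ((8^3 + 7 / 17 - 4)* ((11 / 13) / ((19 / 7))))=5989599 / 104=57592.30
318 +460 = 778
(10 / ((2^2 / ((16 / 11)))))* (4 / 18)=80 / 99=0.81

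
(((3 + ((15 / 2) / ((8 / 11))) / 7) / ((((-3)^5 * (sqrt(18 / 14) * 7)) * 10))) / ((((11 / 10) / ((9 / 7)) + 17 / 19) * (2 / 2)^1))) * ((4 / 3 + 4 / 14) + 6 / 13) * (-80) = 0.02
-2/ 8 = -1/ 4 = -0.25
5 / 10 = 1 / 2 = 0.50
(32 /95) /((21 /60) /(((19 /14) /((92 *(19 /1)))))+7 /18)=576 /771533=0.00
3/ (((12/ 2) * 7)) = 1/ 14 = 0.07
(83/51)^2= 6889/2601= 2.65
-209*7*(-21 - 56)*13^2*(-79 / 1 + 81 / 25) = -36058007986 / 25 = -1442320319.44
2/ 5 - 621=-3103/ 5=-620.60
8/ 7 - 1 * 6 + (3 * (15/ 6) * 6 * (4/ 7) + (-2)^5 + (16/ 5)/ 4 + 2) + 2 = -6.34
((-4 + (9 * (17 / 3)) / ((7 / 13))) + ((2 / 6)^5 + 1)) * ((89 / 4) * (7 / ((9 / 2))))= 13885157 / 4374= 3174.48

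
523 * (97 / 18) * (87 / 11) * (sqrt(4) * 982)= 1444717418 / 33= 43779315.70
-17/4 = -4.25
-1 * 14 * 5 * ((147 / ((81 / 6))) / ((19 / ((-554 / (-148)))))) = -950110 / 6327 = -150.17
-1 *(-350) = 350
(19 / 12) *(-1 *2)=-19 / 6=-3.17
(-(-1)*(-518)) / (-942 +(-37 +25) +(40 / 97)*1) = 3589 / 6607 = 0.54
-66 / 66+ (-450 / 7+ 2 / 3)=-1357 / 21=-64.62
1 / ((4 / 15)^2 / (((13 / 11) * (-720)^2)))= 94770000 / 11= 8615454.55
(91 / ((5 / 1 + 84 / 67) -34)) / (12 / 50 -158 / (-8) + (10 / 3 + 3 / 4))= -70350 / 516373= -0.14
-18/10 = -9/5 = -1.80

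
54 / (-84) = -9 / 14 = -0.64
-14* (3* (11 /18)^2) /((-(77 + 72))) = 847 /8046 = 0.11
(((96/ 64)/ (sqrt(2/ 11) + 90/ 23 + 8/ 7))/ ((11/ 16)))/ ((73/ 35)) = 18347560/ 88046687 - 3628940 * sqrt(22)/ 968513557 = 0.19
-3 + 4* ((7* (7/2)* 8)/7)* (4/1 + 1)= 557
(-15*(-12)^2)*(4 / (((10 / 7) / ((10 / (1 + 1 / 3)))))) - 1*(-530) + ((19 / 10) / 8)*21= -3586001 / 80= -44825.01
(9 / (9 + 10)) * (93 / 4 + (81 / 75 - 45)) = -9.79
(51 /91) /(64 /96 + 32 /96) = 51 /91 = 0.56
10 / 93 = 0.11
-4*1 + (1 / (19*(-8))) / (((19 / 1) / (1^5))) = -11553 / 2888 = -4.00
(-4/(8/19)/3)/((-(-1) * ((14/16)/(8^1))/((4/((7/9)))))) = -148.90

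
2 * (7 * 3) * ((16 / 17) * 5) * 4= 13440 / 17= 790.59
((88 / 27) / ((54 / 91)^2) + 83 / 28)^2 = 149.33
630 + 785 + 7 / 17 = 24062 / 17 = 1415.41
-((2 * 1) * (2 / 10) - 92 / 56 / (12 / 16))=188 / 105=1.79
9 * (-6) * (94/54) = -94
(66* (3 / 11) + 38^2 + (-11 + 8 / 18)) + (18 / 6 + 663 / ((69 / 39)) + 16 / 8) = 379055 / 207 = 1831.18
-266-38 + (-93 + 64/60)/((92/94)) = -274573/690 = -397.93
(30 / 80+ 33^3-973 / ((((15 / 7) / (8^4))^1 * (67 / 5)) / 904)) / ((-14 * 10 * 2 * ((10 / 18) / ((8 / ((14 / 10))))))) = 605098521879 / 131320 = 4607816.95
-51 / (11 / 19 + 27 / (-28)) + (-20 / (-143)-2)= 3825346 / 29315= 130.49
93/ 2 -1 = 91/ 2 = 45.50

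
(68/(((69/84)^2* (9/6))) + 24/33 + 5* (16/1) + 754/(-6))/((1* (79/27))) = 3495213/459701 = 7.60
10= 10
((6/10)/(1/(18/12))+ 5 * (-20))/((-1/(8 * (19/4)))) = 18829/5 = 3765.80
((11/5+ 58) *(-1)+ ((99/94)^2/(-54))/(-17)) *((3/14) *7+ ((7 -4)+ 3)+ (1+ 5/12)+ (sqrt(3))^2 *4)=-22696878059/18025440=-1259.16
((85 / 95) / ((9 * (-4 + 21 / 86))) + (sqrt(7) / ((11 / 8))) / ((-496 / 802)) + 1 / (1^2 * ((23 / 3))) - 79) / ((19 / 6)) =-11791328 / 473271 - 2406 * sqrt(7) / 6479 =-25.90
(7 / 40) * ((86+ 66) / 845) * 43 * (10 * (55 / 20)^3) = 7611989 / 27040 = 281.51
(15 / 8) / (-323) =-15 / 2584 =-0.01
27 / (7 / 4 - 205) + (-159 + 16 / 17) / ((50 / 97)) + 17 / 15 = -211208117 / 691050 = -305.63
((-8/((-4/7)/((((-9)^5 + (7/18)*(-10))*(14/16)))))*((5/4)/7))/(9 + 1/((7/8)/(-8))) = 32552905/36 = 904247.36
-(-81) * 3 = 243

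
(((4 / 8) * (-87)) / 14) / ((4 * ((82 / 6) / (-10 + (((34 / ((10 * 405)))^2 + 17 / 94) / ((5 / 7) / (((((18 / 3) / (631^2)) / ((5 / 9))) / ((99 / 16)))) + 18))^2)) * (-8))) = -7176291849981605529981966410882897 / 101006995172780366638922710575000000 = -0.07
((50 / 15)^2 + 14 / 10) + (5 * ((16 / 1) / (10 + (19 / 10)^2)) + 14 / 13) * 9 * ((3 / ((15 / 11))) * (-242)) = -26523188429 / 796185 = -33312.85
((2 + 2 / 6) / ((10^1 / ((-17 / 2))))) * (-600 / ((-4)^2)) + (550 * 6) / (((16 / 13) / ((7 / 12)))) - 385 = 20055 / 16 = 1253.44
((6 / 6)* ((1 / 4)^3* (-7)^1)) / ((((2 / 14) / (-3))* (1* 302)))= 0.01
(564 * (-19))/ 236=-2679/ 59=-45.41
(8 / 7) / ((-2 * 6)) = -0.10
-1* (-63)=63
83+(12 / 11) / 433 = 395341 / 4763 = 83.00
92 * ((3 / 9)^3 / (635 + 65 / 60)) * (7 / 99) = 2576 / 6801003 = 0.00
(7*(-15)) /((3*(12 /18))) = -105 /2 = -52.50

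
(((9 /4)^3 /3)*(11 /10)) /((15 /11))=9801 /3200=3.06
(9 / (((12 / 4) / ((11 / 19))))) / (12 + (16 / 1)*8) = 33 / 2660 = 0.01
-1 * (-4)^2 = -16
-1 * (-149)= 149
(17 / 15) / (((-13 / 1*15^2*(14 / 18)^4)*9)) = -459 / 3901625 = -0.00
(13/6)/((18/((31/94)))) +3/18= 0.21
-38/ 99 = -0.38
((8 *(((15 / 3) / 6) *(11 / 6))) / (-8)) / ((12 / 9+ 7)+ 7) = -55 / 552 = -0.10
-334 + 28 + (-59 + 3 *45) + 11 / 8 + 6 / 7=-12755 / 56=-227.77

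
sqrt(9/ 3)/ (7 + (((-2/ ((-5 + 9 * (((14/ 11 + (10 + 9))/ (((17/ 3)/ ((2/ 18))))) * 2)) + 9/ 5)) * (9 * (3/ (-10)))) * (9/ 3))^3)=50570904392 * sqrt(3)/ 3829196912267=0.02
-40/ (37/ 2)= -2.16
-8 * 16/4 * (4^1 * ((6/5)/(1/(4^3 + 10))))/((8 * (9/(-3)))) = 2368/5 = 473.60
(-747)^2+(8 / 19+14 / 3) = 31806803 / 57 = 558014.09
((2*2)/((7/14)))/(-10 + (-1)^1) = -8/11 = -0.73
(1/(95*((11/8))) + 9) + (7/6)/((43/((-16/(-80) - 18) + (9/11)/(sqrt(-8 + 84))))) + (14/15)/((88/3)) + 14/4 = 21*sqrt(19)/35948 + 591011/49020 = 12.06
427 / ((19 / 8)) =3416 / 19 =179.79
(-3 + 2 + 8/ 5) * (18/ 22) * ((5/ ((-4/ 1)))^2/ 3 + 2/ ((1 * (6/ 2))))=513/ 880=0.58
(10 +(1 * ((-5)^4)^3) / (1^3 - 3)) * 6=-732421815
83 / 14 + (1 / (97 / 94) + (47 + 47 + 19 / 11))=1533011 / 14938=102.62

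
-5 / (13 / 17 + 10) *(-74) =6290 / 183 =34.37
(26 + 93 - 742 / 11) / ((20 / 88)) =1134 / 5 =226.80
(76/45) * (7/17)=532/765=0.70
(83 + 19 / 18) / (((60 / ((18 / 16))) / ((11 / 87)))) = 16643 / 83520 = 0.20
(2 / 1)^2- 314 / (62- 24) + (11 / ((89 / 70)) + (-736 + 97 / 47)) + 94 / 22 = -634069419 / 874247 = -725.27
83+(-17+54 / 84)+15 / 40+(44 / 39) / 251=36740581 / 548184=67.02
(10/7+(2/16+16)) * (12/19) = 2949/266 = 11.09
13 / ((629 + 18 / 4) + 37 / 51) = 1326 / 64691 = 0.02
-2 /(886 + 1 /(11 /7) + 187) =-11 /5905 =-0.00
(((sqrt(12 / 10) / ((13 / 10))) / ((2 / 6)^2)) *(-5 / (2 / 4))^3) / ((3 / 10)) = -60000 *sqrt(30) / 13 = -25279.50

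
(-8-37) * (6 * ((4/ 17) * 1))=-1080/ 17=-63.53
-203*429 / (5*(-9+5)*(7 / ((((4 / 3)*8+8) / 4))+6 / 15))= 87087 / 38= 2291.76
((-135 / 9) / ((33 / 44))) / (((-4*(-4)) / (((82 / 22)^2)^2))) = -14128805 / 58564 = -241.25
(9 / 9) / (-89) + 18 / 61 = 1541 / 5429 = 0.28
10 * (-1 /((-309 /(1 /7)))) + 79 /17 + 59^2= 128170898 /36771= 3485.65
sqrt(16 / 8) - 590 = -590+sqrt(2) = -588.59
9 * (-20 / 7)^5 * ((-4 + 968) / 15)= -1850880000 / 16807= -110125.54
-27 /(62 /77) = -2079 /62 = -33.53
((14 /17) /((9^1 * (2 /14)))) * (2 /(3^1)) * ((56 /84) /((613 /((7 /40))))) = 343 /4220505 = 0.00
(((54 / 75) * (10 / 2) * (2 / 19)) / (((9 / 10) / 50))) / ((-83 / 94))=-37600 / 1577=-23.84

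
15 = 15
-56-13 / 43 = -2421 / 43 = -56.30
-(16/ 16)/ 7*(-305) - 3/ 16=4859/ 112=43.38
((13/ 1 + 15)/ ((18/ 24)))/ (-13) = -112/ 39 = -2.87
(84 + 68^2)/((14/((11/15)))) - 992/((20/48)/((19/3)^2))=-10001242/105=-95249.92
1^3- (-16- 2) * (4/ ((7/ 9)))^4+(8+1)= 30257098/ 2401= 12601.87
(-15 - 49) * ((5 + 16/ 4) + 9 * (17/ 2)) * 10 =-54720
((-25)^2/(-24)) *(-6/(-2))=-625/8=-78.12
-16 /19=-0.84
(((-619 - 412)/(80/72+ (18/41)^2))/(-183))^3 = 140553899899971659037/1742234427547157656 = 80.67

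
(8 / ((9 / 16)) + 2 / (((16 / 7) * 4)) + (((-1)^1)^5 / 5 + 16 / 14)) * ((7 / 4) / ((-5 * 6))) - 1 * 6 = -1191869 / 172800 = -6.90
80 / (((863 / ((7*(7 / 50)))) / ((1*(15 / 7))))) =168 / 863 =0.19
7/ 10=0.70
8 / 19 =0.42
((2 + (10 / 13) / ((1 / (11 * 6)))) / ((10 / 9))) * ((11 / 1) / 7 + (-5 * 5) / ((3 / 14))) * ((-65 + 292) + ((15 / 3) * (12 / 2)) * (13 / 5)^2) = -2349346.31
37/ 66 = 0.56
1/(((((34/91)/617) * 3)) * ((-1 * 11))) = -56147/1122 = -50.04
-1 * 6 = -6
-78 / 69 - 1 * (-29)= 641 / 23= 27.87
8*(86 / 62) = 344 / 31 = 11.10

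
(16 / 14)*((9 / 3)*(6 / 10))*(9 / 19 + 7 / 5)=12816 / 3325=3.85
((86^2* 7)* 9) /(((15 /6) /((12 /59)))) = 11182752 /295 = 37907.63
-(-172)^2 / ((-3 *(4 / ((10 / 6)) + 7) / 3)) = 147920 / 47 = 3147.23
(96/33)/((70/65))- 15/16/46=151933/56672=2.68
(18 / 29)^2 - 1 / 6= 1103 / 5046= 0.22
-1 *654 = -654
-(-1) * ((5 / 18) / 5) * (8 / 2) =2 / 9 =0.22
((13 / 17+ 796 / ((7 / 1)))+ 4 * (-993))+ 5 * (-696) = -873165 / 119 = -7337.52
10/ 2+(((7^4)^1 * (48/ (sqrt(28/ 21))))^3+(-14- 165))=-174+574025862799872 * sqrt(3)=994241959227765.86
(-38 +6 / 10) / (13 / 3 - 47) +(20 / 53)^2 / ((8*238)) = 187542031 / 213933440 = 0.88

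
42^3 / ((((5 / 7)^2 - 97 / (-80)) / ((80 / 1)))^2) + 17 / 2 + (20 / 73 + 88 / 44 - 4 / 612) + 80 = 18084312499727108563 / 113186668338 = 159774227.52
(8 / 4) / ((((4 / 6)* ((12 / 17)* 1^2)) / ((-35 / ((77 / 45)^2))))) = -50.80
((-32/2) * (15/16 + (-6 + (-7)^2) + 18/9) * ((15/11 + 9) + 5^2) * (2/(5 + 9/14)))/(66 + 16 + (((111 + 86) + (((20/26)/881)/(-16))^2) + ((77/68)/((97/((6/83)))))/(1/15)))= -9198398388035173175040/278587051390551383447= -33.02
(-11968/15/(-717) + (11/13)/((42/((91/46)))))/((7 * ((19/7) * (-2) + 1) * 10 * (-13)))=1140491/3987523800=0.00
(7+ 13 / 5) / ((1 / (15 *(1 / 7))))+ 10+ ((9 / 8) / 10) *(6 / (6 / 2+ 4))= 8587 / 280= 30.67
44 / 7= 6.29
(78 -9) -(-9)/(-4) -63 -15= -45/4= -11.25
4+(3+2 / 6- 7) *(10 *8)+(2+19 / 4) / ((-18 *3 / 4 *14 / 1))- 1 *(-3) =-24055 / 84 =-286.37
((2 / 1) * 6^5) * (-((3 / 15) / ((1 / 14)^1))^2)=-3048192 / 25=-121927.68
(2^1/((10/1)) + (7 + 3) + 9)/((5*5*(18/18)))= 96/125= 0.77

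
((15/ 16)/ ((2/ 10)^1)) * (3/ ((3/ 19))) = 1425/ 16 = 89.06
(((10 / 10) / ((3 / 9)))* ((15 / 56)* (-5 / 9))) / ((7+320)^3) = -0.00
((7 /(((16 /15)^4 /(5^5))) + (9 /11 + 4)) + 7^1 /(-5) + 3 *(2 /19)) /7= 1157511580847 /479395840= 2414.52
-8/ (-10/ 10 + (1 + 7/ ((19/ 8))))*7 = -19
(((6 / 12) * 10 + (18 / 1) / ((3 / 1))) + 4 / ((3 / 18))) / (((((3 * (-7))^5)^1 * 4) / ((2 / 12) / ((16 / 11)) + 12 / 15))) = -0.00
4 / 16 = 1 / 4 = 0.25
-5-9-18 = -32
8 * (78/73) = 624/73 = 8.55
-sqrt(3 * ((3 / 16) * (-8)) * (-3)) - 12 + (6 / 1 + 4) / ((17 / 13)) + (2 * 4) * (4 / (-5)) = -914 / 85 - 3 * sqrt(6) / 2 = -14.43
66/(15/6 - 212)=-132/419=-0.32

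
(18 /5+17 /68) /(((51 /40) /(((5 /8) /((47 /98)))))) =18865 /4794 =3.94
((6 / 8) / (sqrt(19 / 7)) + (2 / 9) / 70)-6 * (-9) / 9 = 6.46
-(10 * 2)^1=-20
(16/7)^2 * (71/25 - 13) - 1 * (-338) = 349026/1225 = 284.92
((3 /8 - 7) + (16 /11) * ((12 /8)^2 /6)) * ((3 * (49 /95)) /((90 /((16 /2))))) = -5243 /6270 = -0.84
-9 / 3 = -3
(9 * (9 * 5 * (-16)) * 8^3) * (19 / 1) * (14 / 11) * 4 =-3530096640 / 11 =-320917876.36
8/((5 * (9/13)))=104/45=2.31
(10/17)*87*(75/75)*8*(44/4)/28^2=4785/833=5.74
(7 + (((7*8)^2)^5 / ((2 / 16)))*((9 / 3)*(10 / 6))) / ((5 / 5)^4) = 12132219563844567047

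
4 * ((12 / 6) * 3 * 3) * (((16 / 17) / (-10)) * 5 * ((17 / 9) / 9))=-64 / 9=-7.11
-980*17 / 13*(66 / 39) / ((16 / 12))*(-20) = 5497800 / 169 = 32531.36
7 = 7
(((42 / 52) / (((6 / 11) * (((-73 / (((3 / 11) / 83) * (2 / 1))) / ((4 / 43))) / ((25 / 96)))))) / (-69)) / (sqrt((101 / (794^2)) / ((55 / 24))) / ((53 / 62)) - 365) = -21306077148125 / 166165226728735041760368 - 114147425 * sqrt(33330) / 6065030775598829024253432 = -0.00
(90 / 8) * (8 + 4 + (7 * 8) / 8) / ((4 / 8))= 855 / 2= 427.50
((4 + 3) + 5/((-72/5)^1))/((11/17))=8143/792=10.28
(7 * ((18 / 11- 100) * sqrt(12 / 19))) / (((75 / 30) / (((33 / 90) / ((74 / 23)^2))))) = -2003323 * sqrt(57) / 1950825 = -7.75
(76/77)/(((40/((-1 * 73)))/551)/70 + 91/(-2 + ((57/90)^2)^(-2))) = 1679358839384/36729980220329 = 0.05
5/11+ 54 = 599/11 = 54.45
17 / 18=0.94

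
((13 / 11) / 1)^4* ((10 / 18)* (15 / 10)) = 142805 / 87846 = 1.63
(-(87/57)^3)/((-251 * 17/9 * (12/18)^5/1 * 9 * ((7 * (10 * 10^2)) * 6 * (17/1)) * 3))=658503/222900160448000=0.00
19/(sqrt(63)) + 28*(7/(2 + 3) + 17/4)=19*sqrt(7)/21 + 791/5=160.59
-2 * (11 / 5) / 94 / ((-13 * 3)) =11 / 9165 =0.00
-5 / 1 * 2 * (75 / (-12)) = 125 / 2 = 62.50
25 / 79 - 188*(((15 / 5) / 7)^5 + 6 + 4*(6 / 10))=-1581.60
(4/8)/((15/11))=11/30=0.37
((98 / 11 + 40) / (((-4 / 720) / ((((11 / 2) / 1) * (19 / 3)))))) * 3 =-919980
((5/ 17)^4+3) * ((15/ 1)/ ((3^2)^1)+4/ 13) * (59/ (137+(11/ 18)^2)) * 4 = 492975540288/ 48326670457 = 10.20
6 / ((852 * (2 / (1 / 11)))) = 1 / 3124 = 0.00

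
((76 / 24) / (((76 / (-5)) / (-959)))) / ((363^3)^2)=4795 / 54909942879110616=0.00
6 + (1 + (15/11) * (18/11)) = 1117/121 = 9.23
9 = 9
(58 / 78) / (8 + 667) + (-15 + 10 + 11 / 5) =-73681 / 26325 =-2.80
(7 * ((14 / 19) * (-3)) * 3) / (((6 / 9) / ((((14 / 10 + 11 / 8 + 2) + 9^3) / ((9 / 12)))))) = -12943791 / 190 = -68125.22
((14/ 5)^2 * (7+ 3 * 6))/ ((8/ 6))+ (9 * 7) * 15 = 1092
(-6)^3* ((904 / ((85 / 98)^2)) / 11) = -1875315456 / 79475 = -23596.29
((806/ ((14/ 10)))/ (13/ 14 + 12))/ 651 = 260/ 3801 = 0.07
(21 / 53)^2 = 441 / 2809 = 0.16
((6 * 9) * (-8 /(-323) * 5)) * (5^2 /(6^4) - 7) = -45235 /969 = -46.68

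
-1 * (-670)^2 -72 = -448972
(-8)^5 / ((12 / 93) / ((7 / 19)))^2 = -96438272 / 361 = -267142.03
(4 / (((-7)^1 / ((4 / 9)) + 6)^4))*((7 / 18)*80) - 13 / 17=-265798357 / 353956473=-0.75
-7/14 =-0.50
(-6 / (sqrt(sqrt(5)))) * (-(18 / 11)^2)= 1944 * 5^(3 / 4) / 605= 10.74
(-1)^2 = 1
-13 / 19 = -0.68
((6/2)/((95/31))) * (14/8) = 651/380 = 1.71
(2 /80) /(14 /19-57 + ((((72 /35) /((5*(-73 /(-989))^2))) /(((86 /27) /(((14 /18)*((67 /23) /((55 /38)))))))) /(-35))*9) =-974540875 /2565248390536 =-0.00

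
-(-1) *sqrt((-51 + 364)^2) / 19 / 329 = 0.05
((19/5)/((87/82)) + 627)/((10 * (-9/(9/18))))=-274303/78300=-3.50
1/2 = 0.50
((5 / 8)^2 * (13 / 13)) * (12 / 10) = 15 / 32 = 0.47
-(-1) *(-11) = -11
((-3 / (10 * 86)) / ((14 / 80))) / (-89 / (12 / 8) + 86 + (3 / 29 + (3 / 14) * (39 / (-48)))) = -16704 / 22287029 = -0.00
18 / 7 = 2.57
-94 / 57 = -1.65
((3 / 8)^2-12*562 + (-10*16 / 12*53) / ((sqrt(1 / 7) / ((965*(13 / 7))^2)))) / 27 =-333639293000*sqrt(7) / 3969-143869 / 576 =-222405539.99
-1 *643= -643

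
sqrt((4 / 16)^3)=1 / 8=0.12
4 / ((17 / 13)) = 52 / 17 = 3.06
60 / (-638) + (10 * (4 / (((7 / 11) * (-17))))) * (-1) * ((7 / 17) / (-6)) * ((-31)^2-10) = -241.41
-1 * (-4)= 4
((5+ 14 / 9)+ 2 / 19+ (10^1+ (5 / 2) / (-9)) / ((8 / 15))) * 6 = 68099 / 456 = 149.34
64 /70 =32 /35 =0.91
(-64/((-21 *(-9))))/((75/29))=-1856/14175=-0.13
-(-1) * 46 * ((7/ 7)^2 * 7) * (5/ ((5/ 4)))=1288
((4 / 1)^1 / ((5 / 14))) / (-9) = -56 / 45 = -1.24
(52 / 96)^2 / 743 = 169 / 427968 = 0.00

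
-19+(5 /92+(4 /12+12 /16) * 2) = -4631 /276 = -16.78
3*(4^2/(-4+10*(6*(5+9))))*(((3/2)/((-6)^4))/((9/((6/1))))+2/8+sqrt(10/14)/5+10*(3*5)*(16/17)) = 12*sqrt(35)/7315+3115925/383724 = 8.13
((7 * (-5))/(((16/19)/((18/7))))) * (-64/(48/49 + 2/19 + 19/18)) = 114624720/35869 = 3195.65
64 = 64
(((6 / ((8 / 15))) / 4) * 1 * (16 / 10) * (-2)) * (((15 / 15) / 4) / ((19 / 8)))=-18 / 19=-0.95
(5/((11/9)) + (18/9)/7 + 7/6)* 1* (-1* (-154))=2561/3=853.67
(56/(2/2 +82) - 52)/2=-2130/83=-25.66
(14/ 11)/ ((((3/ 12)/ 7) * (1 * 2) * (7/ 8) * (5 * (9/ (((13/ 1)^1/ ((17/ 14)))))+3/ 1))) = 40768/ 14421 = 2.83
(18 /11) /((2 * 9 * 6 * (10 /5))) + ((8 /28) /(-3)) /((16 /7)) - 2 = -179 /88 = -2.03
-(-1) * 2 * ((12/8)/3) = 1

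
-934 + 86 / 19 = -17660 / 19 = -929.47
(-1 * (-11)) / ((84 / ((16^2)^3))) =46137344 / 21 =2197016.38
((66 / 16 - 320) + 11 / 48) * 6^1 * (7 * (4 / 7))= -15151 / 2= -7575.50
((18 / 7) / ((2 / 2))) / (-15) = -6 / 35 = -0.17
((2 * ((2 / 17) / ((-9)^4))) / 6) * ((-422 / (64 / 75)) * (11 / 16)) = -58025 / 28553472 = -0.00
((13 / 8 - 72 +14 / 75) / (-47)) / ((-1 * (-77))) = 42113 / 2171400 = 0.02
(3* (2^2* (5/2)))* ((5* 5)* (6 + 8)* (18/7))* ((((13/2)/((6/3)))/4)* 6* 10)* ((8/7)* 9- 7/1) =30273750/7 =4324821.43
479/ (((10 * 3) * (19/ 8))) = 1916/ 285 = 6.72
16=16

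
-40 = -40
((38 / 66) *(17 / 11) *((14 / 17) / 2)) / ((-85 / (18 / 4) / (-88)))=1596 / 935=1.71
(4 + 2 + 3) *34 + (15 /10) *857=3183 /2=1591.50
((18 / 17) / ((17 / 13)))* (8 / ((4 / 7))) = 3276 / 289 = 11.34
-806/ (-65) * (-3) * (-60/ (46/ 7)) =7812/ 23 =339.65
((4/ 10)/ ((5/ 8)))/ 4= 4/ 25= 0.16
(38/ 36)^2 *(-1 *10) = -1805/ 162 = -11.14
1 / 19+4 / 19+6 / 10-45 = -44.14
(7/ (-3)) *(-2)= 14/ 3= 4.67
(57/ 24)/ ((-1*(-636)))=19/ 5088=0.00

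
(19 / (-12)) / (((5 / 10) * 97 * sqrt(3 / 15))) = -19 * sqrt(5) / 582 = -0.07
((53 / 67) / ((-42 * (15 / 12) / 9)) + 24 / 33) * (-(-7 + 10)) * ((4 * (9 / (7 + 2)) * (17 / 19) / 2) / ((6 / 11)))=-259454 / 44555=-5.82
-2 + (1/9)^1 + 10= 73/9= 8.11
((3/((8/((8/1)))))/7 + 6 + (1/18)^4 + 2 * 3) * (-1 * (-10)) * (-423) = -2146235965/40824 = -52572.90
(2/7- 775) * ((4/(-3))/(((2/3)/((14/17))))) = 1276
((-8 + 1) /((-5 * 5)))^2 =49 /625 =0.08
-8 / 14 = -4 / 7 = -0.57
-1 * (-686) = 686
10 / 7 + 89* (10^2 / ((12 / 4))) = 62330 / 21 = 2968.10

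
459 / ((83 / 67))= 30753 / 83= 370.52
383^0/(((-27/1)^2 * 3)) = 1/2187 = 0.00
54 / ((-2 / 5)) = -135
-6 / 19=-0.32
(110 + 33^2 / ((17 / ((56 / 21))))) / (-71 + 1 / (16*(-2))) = -152768 / 38641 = -3.95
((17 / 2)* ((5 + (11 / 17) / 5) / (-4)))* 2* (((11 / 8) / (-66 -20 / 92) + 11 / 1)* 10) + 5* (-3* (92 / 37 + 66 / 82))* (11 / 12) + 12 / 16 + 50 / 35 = -157622789805 / 64690948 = -2436.55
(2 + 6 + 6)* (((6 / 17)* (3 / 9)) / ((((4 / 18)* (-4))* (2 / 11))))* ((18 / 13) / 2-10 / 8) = 20097 / 3536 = 5.68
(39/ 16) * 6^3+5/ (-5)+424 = 1899/ 2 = 949.50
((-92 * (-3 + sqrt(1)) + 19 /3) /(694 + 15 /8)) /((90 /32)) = 0.10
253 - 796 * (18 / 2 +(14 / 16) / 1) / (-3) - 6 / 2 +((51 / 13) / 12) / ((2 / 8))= 223975 / 78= 2871.47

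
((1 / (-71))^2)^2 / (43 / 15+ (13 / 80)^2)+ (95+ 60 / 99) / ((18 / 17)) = 90.29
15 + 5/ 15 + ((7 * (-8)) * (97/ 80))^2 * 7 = 9686461/ 300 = 32288.20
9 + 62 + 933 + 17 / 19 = 19093 / 19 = 1004.89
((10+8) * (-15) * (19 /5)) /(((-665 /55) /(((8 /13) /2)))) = 2376 /91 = 26.11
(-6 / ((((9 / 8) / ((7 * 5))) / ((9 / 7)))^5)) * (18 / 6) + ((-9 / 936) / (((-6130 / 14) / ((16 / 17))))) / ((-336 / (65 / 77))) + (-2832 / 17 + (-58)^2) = -1843196802.59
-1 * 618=-618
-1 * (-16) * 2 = 32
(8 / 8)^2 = 1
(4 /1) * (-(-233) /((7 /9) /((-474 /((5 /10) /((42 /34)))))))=-23855472 /17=-1403263.06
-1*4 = -4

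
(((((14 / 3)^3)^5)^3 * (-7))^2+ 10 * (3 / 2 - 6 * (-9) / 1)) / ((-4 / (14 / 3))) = -4862026606251904974776336118742311770819356731063605869011504008395840589950011773808740012534774682092533 / 52367781408526274555348384876860364040248694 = -92843853137919888890805430000000000000000000000000000000000000.00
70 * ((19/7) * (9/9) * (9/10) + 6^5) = 544491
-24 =-24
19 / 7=2.71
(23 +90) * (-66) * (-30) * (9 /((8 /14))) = 3523905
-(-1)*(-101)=-101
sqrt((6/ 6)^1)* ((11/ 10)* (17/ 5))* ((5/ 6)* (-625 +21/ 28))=-466939/ 240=-1945.58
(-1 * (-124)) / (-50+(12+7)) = -4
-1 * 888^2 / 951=-262848 / 317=-829.17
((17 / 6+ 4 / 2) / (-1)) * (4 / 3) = -58 / 9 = -6.44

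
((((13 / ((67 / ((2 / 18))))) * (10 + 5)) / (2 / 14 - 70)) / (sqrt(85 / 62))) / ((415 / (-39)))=1183 * sqrt(5270) / 231142965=0.00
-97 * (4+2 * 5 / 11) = -5238 / 11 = -476.18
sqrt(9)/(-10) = -3/10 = -0.30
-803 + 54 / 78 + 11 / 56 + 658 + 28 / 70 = -523109 / 3640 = -143.71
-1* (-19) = 19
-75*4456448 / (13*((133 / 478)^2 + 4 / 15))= -1145505447936000 / 15330523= -74720572.02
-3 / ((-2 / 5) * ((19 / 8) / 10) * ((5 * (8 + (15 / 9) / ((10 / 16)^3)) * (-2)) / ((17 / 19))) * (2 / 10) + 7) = -95625 / 323483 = -0.30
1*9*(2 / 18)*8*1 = 8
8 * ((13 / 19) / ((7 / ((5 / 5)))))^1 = 104 / 133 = 0.78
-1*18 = -18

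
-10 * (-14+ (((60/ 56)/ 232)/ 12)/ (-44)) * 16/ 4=40015385/ 71456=560.00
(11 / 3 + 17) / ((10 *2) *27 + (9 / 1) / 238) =0.04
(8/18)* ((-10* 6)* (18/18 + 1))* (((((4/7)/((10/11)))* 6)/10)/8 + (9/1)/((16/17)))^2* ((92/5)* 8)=-22202257236/30625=-724971.66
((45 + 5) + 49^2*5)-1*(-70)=12125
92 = 92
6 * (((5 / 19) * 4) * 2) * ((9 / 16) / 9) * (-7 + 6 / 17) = -1695 / 323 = -5.25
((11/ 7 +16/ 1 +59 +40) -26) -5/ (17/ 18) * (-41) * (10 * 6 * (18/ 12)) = 2335478/ 119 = 19625.87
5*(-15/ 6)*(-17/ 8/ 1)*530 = 112625/ 8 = 14078.12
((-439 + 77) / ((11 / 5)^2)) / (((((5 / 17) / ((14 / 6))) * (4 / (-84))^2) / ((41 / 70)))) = -153265.12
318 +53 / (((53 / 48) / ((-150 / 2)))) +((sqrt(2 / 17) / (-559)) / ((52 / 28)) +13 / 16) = -3281.19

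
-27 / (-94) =27 / 94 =0.29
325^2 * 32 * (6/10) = 2028000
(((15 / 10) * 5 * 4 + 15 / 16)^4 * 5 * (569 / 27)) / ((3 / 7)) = 14761010446875 / 65536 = 225235144.76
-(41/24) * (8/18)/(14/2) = -41/378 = -0.11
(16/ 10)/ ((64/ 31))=31/ 40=0.78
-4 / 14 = -2 / 7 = -0.29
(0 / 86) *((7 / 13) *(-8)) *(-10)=0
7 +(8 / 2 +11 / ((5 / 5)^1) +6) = 28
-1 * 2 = -2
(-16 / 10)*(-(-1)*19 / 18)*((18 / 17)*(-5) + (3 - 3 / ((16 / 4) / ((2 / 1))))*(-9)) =2698 / 85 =31.74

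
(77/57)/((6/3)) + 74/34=5527/1938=2.85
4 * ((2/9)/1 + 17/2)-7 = 251/9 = 27.89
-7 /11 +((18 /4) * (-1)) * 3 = -311 /22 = -14.14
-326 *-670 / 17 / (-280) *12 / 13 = -65526 / 1547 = -42.36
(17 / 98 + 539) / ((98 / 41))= 2166399 / 9604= 225.57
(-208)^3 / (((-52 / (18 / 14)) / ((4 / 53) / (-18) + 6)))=494940160 / 371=1334070.51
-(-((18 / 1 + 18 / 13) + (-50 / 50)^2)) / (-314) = -265 / 4082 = -0.06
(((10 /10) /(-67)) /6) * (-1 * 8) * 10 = 40 /201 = 0.20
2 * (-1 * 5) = -10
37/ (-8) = -4.62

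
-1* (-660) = 660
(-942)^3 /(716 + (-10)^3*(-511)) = -69658074 /42643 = -1633.52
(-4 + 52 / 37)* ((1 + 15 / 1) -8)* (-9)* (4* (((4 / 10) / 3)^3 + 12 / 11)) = 41562112 / 50875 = 816.95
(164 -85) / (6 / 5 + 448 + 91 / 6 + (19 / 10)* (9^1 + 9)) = 2370 / 14957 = 0.16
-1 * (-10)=10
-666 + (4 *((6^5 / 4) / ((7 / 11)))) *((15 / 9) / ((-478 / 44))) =-4250538 / 1673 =-2540.67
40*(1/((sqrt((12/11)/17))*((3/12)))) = 80*sqrt(561)/3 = 631.61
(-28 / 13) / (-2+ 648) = -14 / 4199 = -0.00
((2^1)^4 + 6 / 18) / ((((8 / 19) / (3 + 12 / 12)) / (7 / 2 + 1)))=2793 / 4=698.25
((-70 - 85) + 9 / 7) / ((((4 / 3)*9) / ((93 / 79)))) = -8339 / 553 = -15.08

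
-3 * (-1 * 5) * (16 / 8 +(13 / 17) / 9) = 1595 / 51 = 31.27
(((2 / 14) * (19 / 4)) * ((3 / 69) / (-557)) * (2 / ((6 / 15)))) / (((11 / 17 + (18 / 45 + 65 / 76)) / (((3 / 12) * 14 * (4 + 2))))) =-0.00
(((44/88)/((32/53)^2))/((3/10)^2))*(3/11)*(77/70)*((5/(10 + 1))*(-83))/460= -1165735/3108864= -0.37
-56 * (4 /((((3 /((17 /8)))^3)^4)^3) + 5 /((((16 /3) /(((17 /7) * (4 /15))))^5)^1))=-18961998808319086760526433305042207769063950548008567 /2284161992075963863215455948606137918325426466324480000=-0.01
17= 17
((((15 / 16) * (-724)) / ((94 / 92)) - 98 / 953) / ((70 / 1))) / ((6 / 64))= -476154376 / 4703055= -101.24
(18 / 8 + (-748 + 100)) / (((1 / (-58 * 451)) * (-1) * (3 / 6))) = -33783057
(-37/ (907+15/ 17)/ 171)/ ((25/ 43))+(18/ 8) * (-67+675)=90261091753/ 65980350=1368.00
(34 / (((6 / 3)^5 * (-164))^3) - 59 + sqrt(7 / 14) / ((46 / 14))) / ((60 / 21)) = -29847058382967 / 1445378129920 + 49 * sqrt(2) / 920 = -20.57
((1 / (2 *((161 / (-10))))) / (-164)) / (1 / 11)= 55 / 26404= 0.00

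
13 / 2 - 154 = -147.50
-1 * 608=-608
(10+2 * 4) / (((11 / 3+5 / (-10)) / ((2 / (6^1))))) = 36 / 19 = 1.89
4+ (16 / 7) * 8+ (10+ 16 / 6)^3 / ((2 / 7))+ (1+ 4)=7140.32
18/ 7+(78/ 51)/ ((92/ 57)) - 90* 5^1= -2444037/ 5474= -446.48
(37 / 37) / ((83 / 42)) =42 / 83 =0.51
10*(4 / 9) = 40 / 9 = 4.44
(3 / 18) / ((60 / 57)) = 19 / 120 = 0.16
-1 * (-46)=46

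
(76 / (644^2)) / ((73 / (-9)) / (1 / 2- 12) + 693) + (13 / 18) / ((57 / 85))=357652827713 / 332082996588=1.08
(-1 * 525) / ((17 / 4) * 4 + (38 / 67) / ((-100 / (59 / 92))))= -53935000 / 1746093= -30.89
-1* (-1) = 1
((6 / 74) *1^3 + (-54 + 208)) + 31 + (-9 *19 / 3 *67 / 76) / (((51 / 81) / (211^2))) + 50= -8939180815 / 2516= -3552933.55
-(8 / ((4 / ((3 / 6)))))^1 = -1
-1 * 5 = -5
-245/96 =-2.55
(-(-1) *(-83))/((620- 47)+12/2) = -83/579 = -0.14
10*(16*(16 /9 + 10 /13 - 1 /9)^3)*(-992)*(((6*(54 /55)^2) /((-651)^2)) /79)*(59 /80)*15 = -139857753600 /31900705837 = -4.38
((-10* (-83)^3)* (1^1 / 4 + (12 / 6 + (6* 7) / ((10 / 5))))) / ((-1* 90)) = -17725397 / 12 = -1477116.42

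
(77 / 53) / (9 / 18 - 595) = -154 / 63017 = -0.00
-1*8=-8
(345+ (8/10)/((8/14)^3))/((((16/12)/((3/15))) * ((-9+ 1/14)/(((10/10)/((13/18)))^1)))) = -5281227/650000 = -8.12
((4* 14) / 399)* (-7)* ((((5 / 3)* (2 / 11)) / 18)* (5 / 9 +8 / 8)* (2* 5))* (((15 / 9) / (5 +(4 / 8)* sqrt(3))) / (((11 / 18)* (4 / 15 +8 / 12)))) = -2800000 / 18063243 +280000* sqrt(3) / 18063243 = -0.13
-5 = -5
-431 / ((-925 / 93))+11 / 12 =491171 / 11100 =44.25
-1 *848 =-848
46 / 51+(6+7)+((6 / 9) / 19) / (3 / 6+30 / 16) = 85407 / 6137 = 13.92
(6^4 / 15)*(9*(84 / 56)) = 5832 / 5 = 1166.40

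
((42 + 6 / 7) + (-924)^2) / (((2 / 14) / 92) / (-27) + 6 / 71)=10110403.74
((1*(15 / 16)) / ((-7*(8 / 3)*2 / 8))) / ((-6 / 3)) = 0.10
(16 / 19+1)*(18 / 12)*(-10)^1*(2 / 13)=-1050 / 247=-4.25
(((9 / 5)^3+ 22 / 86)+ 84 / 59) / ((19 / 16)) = 38113568 / 6025375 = 6.33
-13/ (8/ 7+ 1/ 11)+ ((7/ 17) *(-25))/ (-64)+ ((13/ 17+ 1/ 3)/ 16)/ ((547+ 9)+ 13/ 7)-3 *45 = -35206035817/ 242172480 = -145.38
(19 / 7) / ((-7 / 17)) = -323 / 49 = -6.59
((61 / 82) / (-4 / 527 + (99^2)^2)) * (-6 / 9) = -32147 / 6226679395929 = -0.00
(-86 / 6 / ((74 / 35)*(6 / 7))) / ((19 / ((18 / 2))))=-10535 / 2812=-3.75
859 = 859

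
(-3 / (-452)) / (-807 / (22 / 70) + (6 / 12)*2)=-33 / 12761768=-0.00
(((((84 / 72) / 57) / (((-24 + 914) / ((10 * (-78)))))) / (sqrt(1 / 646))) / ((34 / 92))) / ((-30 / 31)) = 64883 * sqrt(646) / 1293615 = 1.27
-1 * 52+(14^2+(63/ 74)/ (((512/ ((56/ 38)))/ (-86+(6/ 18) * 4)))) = 12939027/ 89984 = 143.79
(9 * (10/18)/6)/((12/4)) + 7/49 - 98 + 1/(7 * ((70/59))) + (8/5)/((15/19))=-1052141/11025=-95.43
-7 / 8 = -0.88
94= 94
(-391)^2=152881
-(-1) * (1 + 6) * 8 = 56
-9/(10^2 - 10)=-0.10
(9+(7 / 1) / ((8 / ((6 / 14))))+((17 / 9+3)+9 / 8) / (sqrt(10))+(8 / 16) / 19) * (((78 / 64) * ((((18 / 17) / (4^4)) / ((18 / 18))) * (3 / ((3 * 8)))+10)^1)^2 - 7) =19019411012701937 * sqrt(10) / 223424198737920+62768448815591381 / 47167330844672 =1599.96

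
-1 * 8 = -8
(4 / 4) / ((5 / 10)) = 2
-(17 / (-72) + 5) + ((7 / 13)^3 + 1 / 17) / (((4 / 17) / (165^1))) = 23089589 / 158184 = 145.97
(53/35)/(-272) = -53/9520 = -0.01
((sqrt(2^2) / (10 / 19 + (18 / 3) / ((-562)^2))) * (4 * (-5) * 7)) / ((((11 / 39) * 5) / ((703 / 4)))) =-164530404012 / 2481721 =-66296.90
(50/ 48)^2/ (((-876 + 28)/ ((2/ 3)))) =-625/ 732672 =-0.00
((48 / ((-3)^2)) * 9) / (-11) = -48 / 11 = -4.36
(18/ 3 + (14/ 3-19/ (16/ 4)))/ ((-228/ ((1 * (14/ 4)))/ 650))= -161525/ 2736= -59.04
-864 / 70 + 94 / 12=-947 / 210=-4.51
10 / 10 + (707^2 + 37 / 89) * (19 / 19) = 44486687 / 89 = 499850.42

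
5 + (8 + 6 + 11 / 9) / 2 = 227 / 18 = 12.61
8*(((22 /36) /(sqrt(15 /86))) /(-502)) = -22*sqrt(1290) /33885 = -0.02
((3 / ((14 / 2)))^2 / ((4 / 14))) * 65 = 585 / 14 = 41.79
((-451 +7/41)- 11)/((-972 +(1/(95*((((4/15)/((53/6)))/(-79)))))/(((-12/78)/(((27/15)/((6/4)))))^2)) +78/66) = 791483000/4535948777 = 0.17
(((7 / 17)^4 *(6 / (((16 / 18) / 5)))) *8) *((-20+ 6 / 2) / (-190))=64827 / 93347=0.69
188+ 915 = 1103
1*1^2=1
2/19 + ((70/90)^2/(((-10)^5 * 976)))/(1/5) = 0.11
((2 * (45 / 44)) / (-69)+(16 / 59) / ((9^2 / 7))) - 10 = -24196753 / 2418174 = -10.01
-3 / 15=-1 / 5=-0.20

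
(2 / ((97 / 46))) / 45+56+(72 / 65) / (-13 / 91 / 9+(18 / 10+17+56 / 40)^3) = 103170119325304 / 1841626006155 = 56.02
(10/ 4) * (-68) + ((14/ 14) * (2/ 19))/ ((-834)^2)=-1123322939/ 6607782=-170.00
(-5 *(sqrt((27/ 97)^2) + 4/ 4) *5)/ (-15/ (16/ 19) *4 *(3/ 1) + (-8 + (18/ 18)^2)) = 12400/ 85651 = 0.14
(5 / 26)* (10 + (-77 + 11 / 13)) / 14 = -1075 / 1183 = -0.91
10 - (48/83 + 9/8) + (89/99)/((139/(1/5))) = 379105841/45686520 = 8.30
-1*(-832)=832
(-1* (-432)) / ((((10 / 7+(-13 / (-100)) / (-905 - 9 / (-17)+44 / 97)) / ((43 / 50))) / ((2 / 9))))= 86151921408 / 1490573941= 57.80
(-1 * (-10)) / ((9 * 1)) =10 / 9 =1.11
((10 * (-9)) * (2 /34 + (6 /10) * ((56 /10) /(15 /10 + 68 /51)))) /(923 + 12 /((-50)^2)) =-595125 /4903463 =-0.12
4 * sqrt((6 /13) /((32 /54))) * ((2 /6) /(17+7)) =sqrt(26) /104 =0.05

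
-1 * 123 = -123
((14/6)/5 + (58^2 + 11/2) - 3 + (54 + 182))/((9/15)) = 108089/18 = 6004.94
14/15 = 0.93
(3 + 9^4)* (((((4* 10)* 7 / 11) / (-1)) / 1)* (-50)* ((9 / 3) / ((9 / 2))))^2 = 1715392000000 / 363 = 4725597796.14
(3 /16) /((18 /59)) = 59 /96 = 0.61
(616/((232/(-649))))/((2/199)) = -9944627/58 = -171459.09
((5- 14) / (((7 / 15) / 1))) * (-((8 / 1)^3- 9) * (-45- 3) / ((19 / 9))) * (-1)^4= -29334960 / 133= -220563.61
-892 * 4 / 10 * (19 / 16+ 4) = -18509 / 10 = -1850.90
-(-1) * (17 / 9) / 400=17 / 3600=0.00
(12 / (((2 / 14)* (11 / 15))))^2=1587600 / 121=13120.66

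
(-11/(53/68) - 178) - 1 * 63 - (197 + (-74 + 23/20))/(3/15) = -875.86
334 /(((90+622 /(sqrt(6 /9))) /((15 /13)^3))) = -16908750 /209530087+58429125 *sqrt(6) /209530087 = 0.60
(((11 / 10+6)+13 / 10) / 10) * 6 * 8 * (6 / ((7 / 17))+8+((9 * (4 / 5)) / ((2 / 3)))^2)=3508128 / 625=5613.00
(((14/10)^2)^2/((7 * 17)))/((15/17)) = 343/9375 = 0.04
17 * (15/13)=19.62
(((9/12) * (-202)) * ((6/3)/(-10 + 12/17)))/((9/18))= 5151/79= 65.20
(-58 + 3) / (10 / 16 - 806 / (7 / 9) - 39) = 280 / 5471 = 0.05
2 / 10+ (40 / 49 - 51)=-12246 / 245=-49.98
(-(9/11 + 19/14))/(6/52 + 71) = -4355/142373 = -0.03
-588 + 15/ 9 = -1759/ 3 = -586.33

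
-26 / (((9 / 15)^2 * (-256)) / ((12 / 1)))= 325 / 96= 3.39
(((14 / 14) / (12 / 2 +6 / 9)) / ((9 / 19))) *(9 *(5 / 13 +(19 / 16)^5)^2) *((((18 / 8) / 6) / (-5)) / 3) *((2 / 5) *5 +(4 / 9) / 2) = -8874058466667297 / 7432698603765760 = -1.19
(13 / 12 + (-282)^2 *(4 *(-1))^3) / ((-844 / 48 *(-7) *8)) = -8724917 / 1688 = -5168.79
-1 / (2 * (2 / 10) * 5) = -1 / 2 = -0.50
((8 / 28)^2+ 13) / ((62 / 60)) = 19230 / 1519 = 12.66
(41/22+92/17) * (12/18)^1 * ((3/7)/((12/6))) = 2721/2618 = 1.04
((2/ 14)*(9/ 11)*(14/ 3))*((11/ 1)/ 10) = 0.60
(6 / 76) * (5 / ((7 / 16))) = 120 / 133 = 0.90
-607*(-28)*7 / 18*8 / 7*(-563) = -38274992 / 9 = -4252776.89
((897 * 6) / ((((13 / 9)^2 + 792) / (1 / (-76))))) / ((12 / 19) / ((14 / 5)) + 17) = -1525797 / 294718822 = -0.01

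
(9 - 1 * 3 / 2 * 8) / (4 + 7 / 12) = -36 / 55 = -0.65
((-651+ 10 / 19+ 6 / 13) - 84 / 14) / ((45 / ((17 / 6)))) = -550919 / 13338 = -41.30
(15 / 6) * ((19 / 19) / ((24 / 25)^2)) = 3125 / 1152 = 2.71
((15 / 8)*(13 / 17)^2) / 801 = 845 / 617304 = 0.00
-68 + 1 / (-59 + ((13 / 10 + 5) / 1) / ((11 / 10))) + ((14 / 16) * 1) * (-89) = -341975 / 2344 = -145.89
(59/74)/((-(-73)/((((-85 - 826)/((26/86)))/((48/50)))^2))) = 56585569881875/525852288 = 107607.35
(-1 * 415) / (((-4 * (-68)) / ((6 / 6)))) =-415 / 272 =-1.53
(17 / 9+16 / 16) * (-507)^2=742586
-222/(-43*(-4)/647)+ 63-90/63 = -773.51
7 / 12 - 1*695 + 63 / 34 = -141283 / 204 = -692.56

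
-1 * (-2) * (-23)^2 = 1058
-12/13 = -0.92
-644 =-644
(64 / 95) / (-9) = -64 / 855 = -0.07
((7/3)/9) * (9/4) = 7/12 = 0.58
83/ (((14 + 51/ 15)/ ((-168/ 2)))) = -400.69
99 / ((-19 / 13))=-1287 / 19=-67.74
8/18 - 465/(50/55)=-9199/18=-511.06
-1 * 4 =-4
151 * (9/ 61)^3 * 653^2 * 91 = 4271419544301/ 226981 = 18818401.29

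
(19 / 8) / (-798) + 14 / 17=4687 / 5712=0.82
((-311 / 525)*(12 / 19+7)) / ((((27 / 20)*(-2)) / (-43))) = -775634 / 10773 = -72.00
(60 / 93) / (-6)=-10 / 93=-0.11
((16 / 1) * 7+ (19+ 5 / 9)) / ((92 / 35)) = 10360 / 207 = 50.05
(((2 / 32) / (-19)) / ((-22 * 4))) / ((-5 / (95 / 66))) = -1 / 92928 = -0.00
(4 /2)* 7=14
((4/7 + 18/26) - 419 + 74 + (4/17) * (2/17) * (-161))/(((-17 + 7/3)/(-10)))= -68678460/289289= -237.40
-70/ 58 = -35/ 29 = -1.21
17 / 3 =5.67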